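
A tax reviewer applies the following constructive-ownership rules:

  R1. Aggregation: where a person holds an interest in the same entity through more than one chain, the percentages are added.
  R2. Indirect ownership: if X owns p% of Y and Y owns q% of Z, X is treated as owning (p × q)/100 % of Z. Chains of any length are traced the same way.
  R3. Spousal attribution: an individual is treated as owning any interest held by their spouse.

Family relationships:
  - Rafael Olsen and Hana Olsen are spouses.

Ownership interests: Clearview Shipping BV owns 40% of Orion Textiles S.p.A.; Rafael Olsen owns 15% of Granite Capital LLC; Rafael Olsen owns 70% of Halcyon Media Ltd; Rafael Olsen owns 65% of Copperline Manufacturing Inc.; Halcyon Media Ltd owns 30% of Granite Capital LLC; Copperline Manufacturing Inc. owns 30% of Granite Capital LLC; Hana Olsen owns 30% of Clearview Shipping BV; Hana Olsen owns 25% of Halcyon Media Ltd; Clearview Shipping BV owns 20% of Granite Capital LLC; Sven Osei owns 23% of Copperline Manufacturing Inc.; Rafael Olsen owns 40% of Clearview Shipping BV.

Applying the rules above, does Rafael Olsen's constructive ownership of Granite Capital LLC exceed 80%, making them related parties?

By spousal attribution (R3), Rafael Olsen is treated as also owning Hana Olsen's interest in Clearview Shipping BV, giving 40% + 30% = 70%.
By spousal attribution (R3), Rafael Olsen is treated as also owning Hana Olsen's interest in Halcyon Media Ltd, giving 70% + 25% = 95%.
Chain via Clearview Shipping BV (R2): 70% × 20% = 14% of Granite Capital LLC.
Chain via Halcyon Media Ltd (R2): 95% × 30% = 28.5% of Granite Capital LLC.
Chain via Copperline Manufacturing Inc. (R2): 65% × 30% = 19.5% of Granite Capital LLC.
Direct interest in Granite Capital LLC: 15%.
Aggregating (R1): 14% + 28.5% + 19.5% + 15% = 77%.
77% does not exceed the 80% threshold, so Rafael is not a related party to Granite Capital LLC.

No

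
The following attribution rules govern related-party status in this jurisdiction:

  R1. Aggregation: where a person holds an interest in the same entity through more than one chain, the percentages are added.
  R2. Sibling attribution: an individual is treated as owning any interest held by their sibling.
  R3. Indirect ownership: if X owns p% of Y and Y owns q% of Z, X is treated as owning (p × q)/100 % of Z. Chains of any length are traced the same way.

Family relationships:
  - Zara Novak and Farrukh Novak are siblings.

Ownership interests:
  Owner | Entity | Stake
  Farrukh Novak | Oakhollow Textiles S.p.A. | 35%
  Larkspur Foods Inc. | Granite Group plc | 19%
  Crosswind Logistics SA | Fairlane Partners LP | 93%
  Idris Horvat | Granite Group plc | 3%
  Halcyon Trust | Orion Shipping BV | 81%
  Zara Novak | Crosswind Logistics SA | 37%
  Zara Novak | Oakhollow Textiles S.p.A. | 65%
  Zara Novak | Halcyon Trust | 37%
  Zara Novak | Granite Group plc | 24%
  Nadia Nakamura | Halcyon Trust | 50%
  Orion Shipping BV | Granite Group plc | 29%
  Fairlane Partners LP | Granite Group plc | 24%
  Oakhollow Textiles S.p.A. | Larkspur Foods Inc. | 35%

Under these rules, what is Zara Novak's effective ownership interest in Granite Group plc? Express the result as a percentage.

By sibling attribution (R2), Zara Novak is treated as also owning Farrukh Novak's interest in Oakhollow Textiles S.p.A, giving 65% + 35% = 100%.
Chain via Oakhollow Textiles S.p.A. → Larkspur Foods Inc. (R3): 100% × 35% × 19% = 6.65% of Granite Group plc.
Chain via Crosswind Logistics SA → Fairlane Partners LP (R3): 37% × 93% × 24% = 8.2584% of Granite Group plc.
Chain via Halcyon Trust → Orion Shipping BV (R3): 37% × 81% × 29% = 8.6913% of Granite Group plc.
Direct interest in Granite Group plc: 24%.
Aggregating (R1): 6.65% + 8.2584% + 8.6913% + 24% = 47.5997%.

47.5997%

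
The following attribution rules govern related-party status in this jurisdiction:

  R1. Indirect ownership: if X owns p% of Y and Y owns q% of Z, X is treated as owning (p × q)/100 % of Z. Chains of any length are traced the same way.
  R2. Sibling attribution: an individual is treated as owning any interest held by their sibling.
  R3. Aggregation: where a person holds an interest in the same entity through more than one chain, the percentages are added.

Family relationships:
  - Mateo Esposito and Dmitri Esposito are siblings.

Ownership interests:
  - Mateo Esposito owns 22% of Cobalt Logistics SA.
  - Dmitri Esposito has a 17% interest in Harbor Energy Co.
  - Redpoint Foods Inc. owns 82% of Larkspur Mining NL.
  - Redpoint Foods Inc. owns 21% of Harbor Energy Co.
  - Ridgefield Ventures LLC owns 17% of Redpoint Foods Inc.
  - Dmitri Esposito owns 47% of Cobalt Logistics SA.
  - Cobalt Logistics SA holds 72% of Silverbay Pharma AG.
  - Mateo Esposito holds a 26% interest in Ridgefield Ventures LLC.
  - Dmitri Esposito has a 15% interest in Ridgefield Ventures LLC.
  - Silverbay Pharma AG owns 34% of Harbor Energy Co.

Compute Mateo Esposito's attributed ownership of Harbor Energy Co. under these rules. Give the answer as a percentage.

35.3549%

By sibling attribution (R2), Mateo Esposito is treated as also owning Dmitri Esposito's interest in Cobalt Logistics SA, giving 22% + 47% = 69%.
By sibling attribution (R2), Mateo Esposito is treated as also owning Dmitri Esposito's interest in Ridgefield Ventures LLC, giving 26% + 15% = 41%.
By sibling attribution (R2), Mateo Esposito is treated as owning Dmitri Esposito's 17% interest in Harbor Energy Co.
Chain via Cobalt Logistics SA → Silverbay Pharma AG (R1): 69% × 72% × 34% = 16.8912% of Harbor Energy Co.
Chain via Ridgefield Ventures LLC → Redpoint Foods Inc. (R1): 41% × 17% × 21% = 1.4637% of Harbor Energy Co.
Direct interest in Harbor Energy Co: 17%.
Aggregating (R3): 16.8912% + 1.4637% + 17% = 35.3549%.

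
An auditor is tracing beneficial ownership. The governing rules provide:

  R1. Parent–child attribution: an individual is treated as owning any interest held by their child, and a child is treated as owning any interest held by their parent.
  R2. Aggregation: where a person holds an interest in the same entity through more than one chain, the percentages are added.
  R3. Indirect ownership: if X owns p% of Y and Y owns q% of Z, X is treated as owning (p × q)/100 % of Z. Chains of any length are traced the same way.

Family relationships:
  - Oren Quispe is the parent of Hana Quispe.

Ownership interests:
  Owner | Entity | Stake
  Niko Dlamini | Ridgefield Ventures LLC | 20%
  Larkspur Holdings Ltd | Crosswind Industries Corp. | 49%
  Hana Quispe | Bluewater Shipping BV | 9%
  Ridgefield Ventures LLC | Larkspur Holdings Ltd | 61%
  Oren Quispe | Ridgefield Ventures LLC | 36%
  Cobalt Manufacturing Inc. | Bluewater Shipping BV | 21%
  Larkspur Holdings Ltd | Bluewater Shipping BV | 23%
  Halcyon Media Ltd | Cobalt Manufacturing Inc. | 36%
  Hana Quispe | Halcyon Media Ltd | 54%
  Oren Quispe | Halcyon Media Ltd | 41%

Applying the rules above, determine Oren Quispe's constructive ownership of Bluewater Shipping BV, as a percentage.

By parent–child attribution (R1), Oren Quispe is treated as also owning Hana Quispe's interest in Halcyon Media Ltd, giving 41% + 54% = 95%.
By parent–child attribution (R1), Oren Quispe is treated as owning Hana Quispe's 9% interest in Bluewater Shipping BV.
Chain via Halcyon Media Ltd → Cobalt Manufacturing Inc. (R3): 95% × 36% × 21% = 7.182% of Bluewater Shipping BV.
Chain via Ridgefield Ventures LLC → Larkspur Holdings Ltd (R3): 36% × 61% × 23% = 5.0508% of Bluewater Shipping BV.
Direct interest in Bluewater Shipping BV: 9%.
Aggregating (R2): 7.182% + 5.0508% + 9% = 21.2328%.

21.2328%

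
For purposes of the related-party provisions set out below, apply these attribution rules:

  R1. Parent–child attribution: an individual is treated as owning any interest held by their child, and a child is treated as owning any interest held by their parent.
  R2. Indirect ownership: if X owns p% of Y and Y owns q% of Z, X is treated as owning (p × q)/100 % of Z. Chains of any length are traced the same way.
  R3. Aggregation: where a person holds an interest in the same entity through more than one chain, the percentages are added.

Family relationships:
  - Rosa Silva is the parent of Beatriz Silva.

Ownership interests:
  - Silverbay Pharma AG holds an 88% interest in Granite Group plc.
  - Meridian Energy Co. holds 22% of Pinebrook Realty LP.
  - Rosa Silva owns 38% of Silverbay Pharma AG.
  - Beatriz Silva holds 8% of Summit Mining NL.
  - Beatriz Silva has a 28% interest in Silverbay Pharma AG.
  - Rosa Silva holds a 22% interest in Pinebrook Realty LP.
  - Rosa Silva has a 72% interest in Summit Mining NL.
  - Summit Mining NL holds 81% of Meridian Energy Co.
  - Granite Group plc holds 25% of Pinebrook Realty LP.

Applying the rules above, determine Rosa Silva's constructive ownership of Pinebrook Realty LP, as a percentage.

By parent–child attribution (R1), Rosa Silva is treated as also owning Beatriz Silva's interest in Summit Mining NL, giving 72% + 8% = 80%.
By parent–child attribution (R1), Rosa Silva is treated as also owning Beatriz Silva's interest in Silverbay Pharma AG, giving 38% + 28% = 66%.
Chain via Summit Mining NL → Meridian Energy Co. (R2): 80% × 81% × 22% = 14.256% of Pinebrook Realty LP.
Chain via Silverbay Pharma AG → Granite Group plc (R2): 66% × 88% × 25% = 14.52% of Pinebrook Realty LP.
Direct interest in Pinebrook Realty LP: 22%.
Aggregating (R3): 14.256% + 14.52% + 22% = 50.776%.

50.776%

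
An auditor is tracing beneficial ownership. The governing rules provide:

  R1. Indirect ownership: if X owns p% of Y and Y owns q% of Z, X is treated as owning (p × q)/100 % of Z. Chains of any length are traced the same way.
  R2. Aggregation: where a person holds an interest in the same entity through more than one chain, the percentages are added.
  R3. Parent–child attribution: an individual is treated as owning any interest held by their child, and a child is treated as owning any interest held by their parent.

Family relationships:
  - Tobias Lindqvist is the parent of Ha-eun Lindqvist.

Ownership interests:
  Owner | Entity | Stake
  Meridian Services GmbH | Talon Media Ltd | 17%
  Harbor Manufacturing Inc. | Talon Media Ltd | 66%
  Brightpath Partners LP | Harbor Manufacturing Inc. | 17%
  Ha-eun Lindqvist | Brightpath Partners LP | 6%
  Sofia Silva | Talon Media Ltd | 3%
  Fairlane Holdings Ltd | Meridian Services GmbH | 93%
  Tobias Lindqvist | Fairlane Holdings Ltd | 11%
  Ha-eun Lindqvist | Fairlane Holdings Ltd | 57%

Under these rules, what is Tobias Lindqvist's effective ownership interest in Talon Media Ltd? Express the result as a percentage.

By parent–child attribution (R3), Tobias Lindqvist is treated as also owning Ha-eun Lindqvist's interest in Fairlane Holdings Ltd, giving 11% + 57% = 68%.
By parent–child attribution (R3), Tobias Lindqvist is treated as owning Ha-eun Lindqvist's 6% interest in Brightpath Partners LP.
Chain via Fairlane Holdings Ltd → Meridian Services GmbH (R1): 68% × 93% × 17% = 10.7508% of Talon Media Ltd.
Chain via Brightpath Partners LP → Harbor Manufacturing Inc. (R1): 6% × 17% × 66% = 0.6732% of Talon Media Ltd.
Aggregating (R2): 10.7508% + 0.6732% = 11.424%.

11.424%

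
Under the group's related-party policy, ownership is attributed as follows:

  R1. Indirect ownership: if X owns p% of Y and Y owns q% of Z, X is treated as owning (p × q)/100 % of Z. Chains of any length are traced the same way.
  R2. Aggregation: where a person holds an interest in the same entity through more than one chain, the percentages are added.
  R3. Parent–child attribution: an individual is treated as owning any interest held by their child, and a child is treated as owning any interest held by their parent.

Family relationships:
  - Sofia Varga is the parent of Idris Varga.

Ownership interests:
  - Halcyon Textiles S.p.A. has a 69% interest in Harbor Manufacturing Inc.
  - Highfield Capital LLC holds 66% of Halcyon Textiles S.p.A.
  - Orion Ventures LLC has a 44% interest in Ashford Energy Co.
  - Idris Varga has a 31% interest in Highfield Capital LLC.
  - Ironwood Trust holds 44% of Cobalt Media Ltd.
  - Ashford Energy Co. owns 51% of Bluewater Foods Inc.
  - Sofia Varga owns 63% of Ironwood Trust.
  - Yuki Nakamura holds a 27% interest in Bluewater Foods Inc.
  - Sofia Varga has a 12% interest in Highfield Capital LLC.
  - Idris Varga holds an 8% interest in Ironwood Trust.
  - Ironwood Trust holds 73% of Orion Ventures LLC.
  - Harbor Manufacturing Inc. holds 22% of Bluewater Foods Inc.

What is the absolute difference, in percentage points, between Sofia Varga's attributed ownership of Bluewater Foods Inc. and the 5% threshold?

By parent–child attribution (R3), Sofia Varga is treated as also owning Idris Varga's interest in Ironwood Trust, giving 63% + 8% = 71%.
By parent–child attribution (R3), Sofia Varga is treated as also owning Idris Varga's interest in Highfield Capital LLC, giving 12% + 31% = 43%.
Chain via Ironwood Trust → Orion Ventures LLC → Ashford Energy Co. (R1): 71% × 73% × 44% × 51% = 11.630652% of Bluewater Foods Inc.
Chain via Highfield Capital LLC → Halcyon Textiles S.p.A. → Harbor Manufacturing Inc. (R1): 43% × 66% × 69% × 22% = 4.308084% of Bluewater Foods Inc.
Aggregating (R2): 11.630652% + 4.308084% = 15.938736%.
15.938736% exceeds the 5% threshold by 10.938736 percentage points.

10.938736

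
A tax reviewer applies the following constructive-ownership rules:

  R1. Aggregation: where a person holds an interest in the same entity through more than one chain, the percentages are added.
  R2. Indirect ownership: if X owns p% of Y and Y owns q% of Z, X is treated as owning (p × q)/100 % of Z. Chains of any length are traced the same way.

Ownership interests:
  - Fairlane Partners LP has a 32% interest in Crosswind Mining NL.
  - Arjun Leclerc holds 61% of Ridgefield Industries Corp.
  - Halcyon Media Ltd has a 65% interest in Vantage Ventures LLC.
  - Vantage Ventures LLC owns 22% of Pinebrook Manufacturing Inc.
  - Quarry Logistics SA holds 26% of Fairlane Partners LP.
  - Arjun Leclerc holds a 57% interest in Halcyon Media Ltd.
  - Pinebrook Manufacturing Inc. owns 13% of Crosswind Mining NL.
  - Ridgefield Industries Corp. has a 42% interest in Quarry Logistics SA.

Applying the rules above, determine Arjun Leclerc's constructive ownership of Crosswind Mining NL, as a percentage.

3.191214%

Chain via Ridgefield Industries Corp. → Quarry Logistics SA → Fairlane Partners LP (R2): 61% × 42% × 26% × 32% = 2.131584% of Crosswind Mining NL.
Chain via Halcyon Media Ltd → Vantage Ventures LLC → Pinebrook Manufacturing Inc. (R2): 57% × 65% × 22% × 13% = 1.05963% of Crosswind Mining NL.
Aggregating (R1): 2.131584% + 1.05963% = 3.191214%.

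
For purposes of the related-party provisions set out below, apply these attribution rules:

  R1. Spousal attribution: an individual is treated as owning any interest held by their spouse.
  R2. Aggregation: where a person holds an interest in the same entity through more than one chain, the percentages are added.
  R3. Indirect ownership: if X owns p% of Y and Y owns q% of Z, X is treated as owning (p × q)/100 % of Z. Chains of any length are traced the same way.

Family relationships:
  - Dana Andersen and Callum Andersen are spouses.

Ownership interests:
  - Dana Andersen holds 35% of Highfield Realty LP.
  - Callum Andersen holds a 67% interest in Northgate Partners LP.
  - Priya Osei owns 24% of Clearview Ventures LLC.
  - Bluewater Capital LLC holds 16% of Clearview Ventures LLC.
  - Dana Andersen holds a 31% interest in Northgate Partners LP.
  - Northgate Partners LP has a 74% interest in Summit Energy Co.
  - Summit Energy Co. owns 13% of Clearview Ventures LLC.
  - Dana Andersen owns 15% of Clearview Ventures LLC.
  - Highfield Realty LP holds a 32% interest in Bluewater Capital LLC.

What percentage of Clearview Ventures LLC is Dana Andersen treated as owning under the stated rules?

By spousal attribution (R1), Dana Andersen is treated as also owning Callum Andersen's interest in Northgate Partners LP, giving 31% + 67% = 98%.
Chain via Highfield Realty LP → Bluewater Capital LLC (R3): 35% × 32% × 16% = 1.792% of Clearview Ventures LLC.
Chain via Northgate Partners LP → Summit Energy Co. (R3): 98% × 74% × 13% = 9.4276% of Clearview Ventures LLC.
Direct interest in Clearview Ventures LLC: 15%.
Aggregating (R2): 1.792% + 9.4276% + 15% = 26.2196%.

26.2196%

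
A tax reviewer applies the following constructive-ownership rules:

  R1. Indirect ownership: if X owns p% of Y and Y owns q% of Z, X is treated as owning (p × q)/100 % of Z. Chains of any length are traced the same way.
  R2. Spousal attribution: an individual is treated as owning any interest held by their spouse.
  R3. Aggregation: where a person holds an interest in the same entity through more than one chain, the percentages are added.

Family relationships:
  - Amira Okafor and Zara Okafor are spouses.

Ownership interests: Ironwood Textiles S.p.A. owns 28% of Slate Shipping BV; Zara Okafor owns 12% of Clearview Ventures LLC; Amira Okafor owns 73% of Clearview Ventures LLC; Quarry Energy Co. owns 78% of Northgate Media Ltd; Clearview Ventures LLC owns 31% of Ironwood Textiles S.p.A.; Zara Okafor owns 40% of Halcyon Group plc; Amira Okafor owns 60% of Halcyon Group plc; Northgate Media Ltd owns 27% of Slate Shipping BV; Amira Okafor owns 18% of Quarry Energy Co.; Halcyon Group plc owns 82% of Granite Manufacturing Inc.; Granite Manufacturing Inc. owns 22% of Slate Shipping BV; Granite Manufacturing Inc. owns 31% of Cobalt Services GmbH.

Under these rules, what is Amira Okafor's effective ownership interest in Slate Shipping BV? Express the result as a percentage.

By spousal attribution (R2), Amira Okafor is treated as also owning Zara Okafor's interest in Clearview Ventures LLC, giving 73% + 12% = 85%.
By spousal attribution (R2), Amira Okafor is treated as also owning Zara Okafor's interest in Halcyon Group plc, giving 60% + 40% = 100%.
Chain via Quarry Energy Co. → Northgate Media Ltd (R1): 18% × 78% × 27% = 3.7908% of Slate Shipping BV.
Chain via Clearview Ventures LLC → Ironwood Textiles S.p.A. (R1): 85% × 31% × 28% = 7.378% of Slate Shipping BV.
Chain via Halcyon Group plc → Granite Manufacturing Inc. (R1): 100% × 82% × 22% = 18.04% of Slate Shipping BV.
Aggregating (R3): 3.7908% + 7.378% + 18.04% = 29.2088%.

29.2088%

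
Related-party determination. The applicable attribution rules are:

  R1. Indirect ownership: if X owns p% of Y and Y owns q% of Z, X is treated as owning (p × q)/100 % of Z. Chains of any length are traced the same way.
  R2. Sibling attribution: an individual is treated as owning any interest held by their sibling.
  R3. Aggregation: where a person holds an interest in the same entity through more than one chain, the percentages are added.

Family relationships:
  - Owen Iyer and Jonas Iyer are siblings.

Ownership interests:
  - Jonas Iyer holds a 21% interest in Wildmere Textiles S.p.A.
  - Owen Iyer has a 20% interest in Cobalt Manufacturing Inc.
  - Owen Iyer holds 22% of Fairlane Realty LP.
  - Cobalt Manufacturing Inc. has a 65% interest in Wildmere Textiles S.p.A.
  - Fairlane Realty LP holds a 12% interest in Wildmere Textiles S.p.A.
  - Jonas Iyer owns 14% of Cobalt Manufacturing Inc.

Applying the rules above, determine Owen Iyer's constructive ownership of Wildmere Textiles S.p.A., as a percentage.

By sibling attribution (R2), Owen Iyer is treated as also owning Jonas Iyer's interest in Cobalt Manufacturing Inc, giving 20% + 14% = 34%.
By sibling attribution (R2), Owen Iyer is treated as owning Jonas Iyer's 21% interest in Wildmere Textiles S.p.A.
Chain via Fairlane Realty LP (R1): 22% × 12% = 2.64% of Wildmere Textiles S.p.A.
Chain via Cobalt Manufacturing Inc. (R1): 34% × 65% = 22.1% of Wildmere Textiles S.p.A.
Direct interest in Wildmere Textiles S.p.A: 21%.
Aggregating (R3): 2.64% + 22.1% + 21% = 45.74%.

45.74%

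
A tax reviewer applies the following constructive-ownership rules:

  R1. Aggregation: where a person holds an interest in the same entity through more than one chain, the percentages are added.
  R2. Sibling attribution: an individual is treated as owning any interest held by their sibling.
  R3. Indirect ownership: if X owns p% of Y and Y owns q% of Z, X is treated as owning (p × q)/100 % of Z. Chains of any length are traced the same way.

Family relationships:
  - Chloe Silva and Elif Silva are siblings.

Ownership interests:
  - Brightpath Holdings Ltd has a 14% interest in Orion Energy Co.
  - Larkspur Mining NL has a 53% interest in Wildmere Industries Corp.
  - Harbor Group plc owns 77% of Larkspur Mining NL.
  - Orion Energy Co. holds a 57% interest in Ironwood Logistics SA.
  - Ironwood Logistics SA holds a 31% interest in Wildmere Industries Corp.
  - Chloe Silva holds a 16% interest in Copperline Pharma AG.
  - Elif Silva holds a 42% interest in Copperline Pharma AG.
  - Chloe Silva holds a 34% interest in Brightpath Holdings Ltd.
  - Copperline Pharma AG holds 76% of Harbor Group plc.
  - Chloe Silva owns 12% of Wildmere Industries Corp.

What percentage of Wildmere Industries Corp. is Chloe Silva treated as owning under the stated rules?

By sibling attribution (R2), Chloe Silva is treated as also owning Elif Silva's interest in Copperline Pharma AG, giving 16% + 42% = 58%.
Chain via Copperline Pharma AG → Harbor Group plc → Larkspur Mining NL (R3): 58% × 76% × 77% × 53% = 17.989048% of Wildmere Industries Corp.
Chain via Brightpath Holdings Ltd → Orion Energy Co. → Ironwood Logistics SA (R3): 34% × 14% × 57% × 31% = 0.841092% of Wildmere Industries Corp.
Direct interest in Wildmere Industries Corp: 12%.
Aggregating (R1): 17.989048% + 0.841092% + 12% = 30.83014%.

30.83014%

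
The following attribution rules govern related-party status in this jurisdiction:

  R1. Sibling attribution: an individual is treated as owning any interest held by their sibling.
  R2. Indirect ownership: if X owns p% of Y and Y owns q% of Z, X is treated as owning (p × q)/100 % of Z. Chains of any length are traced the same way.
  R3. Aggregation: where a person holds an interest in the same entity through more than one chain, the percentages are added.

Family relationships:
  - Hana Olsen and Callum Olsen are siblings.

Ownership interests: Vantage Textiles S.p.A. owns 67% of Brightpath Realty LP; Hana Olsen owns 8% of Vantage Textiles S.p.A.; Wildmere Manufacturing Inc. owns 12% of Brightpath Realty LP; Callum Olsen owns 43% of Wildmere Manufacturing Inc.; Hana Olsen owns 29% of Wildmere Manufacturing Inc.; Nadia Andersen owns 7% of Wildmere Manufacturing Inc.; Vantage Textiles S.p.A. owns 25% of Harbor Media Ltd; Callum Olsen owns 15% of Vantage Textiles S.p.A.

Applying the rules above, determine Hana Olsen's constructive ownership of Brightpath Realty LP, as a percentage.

24.05%

By sibling attribution (R1), Hana Olsen is treated as also owning Callum Olsen's interest in Vantage Textiles S.p.A, giving 8% + 15% = 23%.
By sibling attribution (R1), Hana Olsen is treated as also owning Callum Olsen's interest in Wildmere Manufacturing Inc, giving 29% + 43% = 72%.
Chain via Vantage Textiles S.p.A. (R2): 23% × 67% = 15.41% of Brightpath Realty LP.
Chain via Wildmere Manufacturing Inc. (R2): 72% × 12% = 8.64% of Brightpath Realty LP.
Aggregating (R3): 15.41% + 8.64% = 24.05%.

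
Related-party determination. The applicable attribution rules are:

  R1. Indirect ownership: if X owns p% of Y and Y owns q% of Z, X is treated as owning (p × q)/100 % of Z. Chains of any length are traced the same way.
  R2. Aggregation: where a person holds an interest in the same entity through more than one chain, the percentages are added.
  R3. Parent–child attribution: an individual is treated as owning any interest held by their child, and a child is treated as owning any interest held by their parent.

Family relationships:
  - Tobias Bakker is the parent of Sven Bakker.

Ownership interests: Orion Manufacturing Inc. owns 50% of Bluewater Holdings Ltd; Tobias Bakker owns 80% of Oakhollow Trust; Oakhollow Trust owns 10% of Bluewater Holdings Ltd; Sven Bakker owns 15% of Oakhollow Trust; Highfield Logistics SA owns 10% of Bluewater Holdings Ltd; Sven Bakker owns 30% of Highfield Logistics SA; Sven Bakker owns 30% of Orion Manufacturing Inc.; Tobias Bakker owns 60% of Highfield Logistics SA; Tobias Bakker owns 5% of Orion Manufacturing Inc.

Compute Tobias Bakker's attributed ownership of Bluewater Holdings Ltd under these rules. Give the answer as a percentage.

By parent–child attribution (R3), Tobias Bakker is treated as also owning Sven Bakker's interest in Oakhollow Trust, giving 80% + 15% = 95%.
By parent–child attribution (R3), Tobias Bakker is treated as also owning Sven Bakker's interest in Orion Manufacturing Inc, giving 5% + 30% = 35%.
By parent–child attribution (R3), Tobias Bakker is treated as also owning Sven Bakker's interest in Highfield Logistics SA, giving 60% + 30% = 90%.
Chain via Oakhollow Trust (R1): 95% × 10% = 9.5% of Bluewater Holdings Ltd.
Chain via Orion Manufacturing Inc. (R1): 35% × 50% = 17.5% of Bluewater Holdings Ltd.
Chain via Highfield Logistics SA (R1): 90% × 10% = 9% of Bluewater Holdings Ltd.
Aggregating (R2): 9.5% + 17.5% + 9% = 36%.

36%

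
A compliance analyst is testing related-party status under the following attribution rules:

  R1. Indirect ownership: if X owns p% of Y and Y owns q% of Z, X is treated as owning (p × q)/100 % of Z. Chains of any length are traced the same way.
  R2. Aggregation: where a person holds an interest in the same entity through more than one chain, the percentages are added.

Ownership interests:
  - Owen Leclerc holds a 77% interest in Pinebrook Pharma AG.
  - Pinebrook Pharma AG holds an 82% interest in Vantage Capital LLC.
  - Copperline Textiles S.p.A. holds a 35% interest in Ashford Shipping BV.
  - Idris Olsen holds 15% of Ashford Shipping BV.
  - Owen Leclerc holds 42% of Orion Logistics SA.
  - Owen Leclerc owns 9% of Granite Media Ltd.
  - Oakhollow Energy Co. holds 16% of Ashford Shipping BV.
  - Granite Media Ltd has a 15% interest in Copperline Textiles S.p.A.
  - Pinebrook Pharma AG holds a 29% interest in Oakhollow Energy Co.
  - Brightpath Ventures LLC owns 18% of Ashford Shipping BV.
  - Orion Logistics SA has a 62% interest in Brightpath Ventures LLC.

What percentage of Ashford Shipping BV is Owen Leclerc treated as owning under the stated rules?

Chain via Orion Logistics SA → Brightpath Ventures LLC (R1): 42% × 62% × 18% = 4.6872% of Ashford Shipping BV.
Chain via Pinebrook Pharma AG → Oakhollow Energy Co. (R1): 77% × 29% × 16% = 3.5728% of Ashford Shipping BV.
Chain via Granite Media Ltd → Copperline Textiles S.p.A. (R1): 9% × 15% × 35% = 0.4725% of Ashford Shipping BV.
Aggregating (R2): 4.6872% + 3.5728% + 0.4725% = 8.7325%.

8.7325%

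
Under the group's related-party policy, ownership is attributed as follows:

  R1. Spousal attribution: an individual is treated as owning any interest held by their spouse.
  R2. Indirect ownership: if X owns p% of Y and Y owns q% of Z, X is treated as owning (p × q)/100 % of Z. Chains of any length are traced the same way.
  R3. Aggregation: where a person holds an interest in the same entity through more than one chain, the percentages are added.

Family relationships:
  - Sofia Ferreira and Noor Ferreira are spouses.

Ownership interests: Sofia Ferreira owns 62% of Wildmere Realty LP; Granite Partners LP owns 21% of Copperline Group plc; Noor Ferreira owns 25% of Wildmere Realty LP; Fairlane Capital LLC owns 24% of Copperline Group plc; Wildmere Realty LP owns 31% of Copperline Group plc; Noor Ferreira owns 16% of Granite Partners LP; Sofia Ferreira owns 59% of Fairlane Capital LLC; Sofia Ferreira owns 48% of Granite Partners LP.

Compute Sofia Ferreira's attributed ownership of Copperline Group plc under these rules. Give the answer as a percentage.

54.57%

By spousal attribution (R1), Sofia Ferreira is treated as also owning Noor Ferreira's interest in Wildmere Realty LP, giving 62% + 25% = 87%.
By spousal attribution (R1), Sofia Ferreira is treated as also owning Noor Ferreira's interest in Granite Partners LP, giving 48% + 16% = 64%.
Chain via Fairlane Capital LLC (R2): 59% × 24% = 14.16% of Copperline Group plc.
Chain via Wildmere Realty LP (R2): 87% × 31% = 26.97% of Copperline Group plc.
Chain via Granite Partners LP (R2): 64% × 21% = 13.44% of Copperline Group plc.
Aggregating (R3): 14.16% + 26.97% + 13.44% = 54.57%.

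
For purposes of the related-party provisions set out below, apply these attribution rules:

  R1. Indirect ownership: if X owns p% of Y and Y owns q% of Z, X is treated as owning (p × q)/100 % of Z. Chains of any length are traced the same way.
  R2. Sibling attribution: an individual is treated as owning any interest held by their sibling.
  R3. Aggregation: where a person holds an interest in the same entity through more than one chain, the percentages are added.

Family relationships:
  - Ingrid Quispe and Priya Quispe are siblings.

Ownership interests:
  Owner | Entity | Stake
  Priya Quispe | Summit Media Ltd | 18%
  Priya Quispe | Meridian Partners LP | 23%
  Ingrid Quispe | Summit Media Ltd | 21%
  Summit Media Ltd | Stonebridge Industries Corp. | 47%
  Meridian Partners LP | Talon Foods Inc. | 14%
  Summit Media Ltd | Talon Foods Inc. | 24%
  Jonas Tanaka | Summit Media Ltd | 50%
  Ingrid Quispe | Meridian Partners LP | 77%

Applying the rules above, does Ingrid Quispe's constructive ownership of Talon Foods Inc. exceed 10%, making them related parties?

By sibling attribution (R2), Ingrid Quispe is treated as also owning Priya Quispe's interest in Summit Media Ltd, giving 21% + 18% = 39%.
By sibling attribution (R2), Ingrid Quispe is treated as also owning Priya Quispe's interest in Meridian Partners LP, giving 77% + 23% = 100%.
Chain via Summit Media Ltd (R1): 39% × 24% = 9.36% of Talon Foods Inc.
Chain via Meridian Partners LP (R1): 100% × 14% = 14% of Talon Foods Inc.
Aggregating (R3): 9.36% + 14% = 23.36%.
23.36% exceeds the 10% threshold, so Ingrid is a related party to Talon Foods Inc.

Yes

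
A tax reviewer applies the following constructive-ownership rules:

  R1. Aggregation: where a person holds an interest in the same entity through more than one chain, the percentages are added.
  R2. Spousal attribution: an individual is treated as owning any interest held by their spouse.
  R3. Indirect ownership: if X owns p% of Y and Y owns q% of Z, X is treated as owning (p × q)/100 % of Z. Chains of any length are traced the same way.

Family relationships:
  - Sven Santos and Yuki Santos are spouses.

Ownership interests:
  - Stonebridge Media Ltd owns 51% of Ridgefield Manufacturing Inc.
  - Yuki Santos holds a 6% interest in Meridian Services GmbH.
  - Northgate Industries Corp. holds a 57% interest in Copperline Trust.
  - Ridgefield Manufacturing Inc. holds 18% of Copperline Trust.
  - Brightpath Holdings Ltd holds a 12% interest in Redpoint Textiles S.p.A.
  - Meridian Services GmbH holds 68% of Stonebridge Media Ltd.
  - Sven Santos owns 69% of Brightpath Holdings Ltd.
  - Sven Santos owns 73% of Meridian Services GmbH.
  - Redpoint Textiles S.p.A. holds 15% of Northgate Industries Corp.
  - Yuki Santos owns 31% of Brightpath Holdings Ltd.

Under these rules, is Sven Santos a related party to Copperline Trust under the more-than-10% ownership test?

No

By spousal attribution (R2), Sven Santos is treated as also owning Yuki Santos's interest in Brightpath Holdings Ltd, giving 69% + 31% = 100%.
By spousal attribution (R2), Sven Santos is treated as also owning Yuki Santos's interest in Meridian Services GmbH, giving 73% + 6% = 79%.
Chain via Brightpath Holdings Ltd → Redpoint Textiles S.p.A. → Northgate Industries Corp. (R3): 100% × 12% × 15% × 57% = 1.026% of Copperline Trust.
Chain via Meridian Services GmbH → Stonebridge Media Ltd → Ridgefield Manufacturing Inc. (R3): 79% × 68% × 51% × 18% = 4.931496% of Copperline Trust.
Aggregating (R1): 1.026% + 4.931496% = 5.957496%.
5.957496% does not exceed the 10% threshold, so Sven is not a related party to Copperline Trust.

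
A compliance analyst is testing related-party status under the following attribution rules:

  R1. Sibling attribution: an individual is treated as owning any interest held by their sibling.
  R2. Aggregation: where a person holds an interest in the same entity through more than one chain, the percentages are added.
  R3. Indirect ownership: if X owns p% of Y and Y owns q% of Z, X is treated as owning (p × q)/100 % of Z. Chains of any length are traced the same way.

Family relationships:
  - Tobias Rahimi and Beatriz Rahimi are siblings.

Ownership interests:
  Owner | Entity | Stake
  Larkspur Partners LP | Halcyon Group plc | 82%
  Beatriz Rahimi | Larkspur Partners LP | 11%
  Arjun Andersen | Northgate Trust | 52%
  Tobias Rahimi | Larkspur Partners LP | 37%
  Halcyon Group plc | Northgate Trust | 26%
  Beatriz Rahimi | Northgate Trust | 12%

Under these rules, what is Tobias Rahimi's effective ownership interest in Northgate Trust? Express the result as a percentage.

By sibling attribution (R1), Tobias Rahimi is treated as also owning Beatriz Rahimi's interest in Larkspur Partners LP, giving 37% + 11% = 48%.
By sibling attribution (R1), Tobias Rahimi is treated as owning Beatriz Rahimi's 12% interest in Northgate Trust.
Chain via Larkspur Partners LP → Halcyon Group plc (R3): 48% × 82% × 26% = 10.2336% of Northgate Trust.
Direct interest in Northgate Trust: 12%.
Aggregating (R2): 10.2336% + 12% = 22.2336%.

22.2336%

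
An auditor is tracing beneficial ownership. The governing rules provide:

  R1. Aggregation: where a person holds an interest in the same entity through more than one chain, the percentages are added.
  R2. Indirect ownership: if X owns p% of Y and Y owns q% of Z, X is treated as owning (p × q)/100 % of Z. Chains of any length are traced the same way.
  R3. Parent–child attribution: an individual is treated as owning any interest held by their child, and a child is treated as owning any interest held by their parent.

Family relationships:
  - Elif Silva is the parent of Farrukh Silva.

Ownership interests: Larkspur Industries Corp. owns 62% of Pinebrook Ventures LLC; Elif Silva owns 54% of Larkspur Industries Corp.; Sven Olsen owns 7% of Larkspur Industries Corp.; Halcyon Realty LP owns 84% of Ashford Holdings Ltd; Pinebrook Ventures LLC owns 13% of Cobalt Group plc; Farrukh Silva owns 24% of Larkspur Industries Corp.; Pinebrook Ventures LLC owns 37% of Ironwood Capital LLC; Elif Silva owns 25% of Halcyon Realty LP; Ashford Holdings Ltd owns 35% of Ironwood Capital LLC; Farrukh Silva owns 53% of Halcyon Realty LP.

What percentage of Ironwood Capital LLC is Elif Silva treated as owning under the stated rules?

By parent–child attribution (R3), Elif Silva is treated as also owning Farrukh Silva's interest in Larkspur Industries Corp, giving 54% + 24% = 78%.
By parent–child attribution (R3), Elif Silva is treated as also owning Farrukh Silva's interest in Halcyon Realty LP, giving 25% + 53% = 78%.
Chain via Larkspur Industries Corp. → Pinebrook Ventures LLC (R2): 78% × 62% × 37% = 17.8932% of Ironwood Capital LLC.
Chain via Halcyon Realty LP → Ashford Holdings Ltd (R2): 78% × 84% × 35% = 22.932% of Ironwood Capital LLC.
Aggregating (R1): 17.8932% + 22.932% = 40.8252%.

40.8252%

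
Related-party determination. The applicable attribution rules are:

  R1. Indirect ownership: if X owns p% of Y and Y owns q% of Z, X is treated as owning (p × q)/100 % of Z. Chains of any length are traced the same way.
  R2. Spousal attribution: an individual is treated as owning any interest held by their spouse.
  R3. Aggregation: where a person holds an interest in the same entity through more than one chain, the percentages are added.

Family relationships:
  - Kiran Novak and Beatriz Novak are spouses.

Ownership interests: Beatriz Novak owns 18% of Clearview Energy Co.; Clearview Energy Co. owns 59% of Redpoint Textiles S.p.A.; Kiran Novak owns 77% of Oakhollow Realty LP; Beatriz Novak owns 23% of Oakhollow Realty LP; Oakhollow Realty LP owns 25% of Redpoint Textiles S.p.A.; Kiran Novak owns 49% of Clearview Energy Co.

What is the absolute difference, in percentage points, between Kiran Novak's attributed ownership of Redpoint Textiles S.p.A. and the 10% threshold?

By spousal attribution (R2), Kiran Novak is treated as also owning Beatriz Novak's interest in Clearview Energy Co, giving 49% + 18% = 67%.
By spousal attribution (R2), Kiran Novak is treated as also owning Beatriz Novak's interest in Oakhollow Realty LP, giving 77% + 23% = 100%.
Chain via Clearview Energy Co. (R1): 67% × 59% = 39.53% of Redpoint Textiles S.p.A.
Chain via Oakhollow Realty LP (R1): 100% × 25% = 25% of Redpoint Textiles S.p.A.
Aggregating (R3): 39.53% + 25% = 64.53%.
64.53% exceeds the 10% threshold by 54.53 percentage points.

54.53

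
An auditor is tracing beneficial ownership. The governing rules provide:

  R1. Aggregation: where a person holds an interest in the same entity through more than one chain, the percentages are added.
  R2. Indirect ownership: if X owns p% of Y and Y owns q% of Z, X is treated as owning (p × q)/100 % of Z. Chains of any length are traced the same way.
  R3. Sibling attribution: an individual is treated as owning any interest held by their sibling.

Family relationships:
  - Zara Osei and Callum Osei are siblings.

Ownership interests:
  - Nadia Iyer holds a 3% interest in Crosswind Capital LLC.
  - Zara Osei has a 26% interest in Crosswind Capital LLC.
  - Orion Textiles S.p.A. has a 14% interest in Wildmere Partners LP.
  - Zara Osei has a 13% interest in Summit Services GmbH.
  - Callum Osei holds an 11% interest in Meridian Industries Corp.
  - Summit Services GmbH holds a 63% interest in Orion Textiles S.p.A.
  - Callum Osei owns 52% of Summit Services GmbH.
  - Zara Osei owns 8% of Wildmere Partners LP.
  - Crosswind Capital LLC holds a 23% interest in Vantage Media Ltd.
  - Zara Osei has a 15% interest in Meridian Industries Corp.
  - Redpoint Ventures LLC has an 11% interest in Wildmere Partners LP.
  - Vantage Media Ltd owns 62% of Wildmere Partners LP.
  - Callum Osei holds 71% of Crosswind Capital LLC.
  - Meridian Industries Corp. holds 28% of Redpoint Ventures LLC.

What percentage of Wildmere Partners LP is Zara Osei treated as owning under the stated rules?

By sibling attribution (R3), Zara Osei is treated as also owning Callum Osei's interest in Crosswind Capital LLC, giving 26% + 71% = 97%.
By sibling attribution (R3), Zara Osei is treated as also owning Callum Osei's interest in Meridian Industries Corp, giving 15% + 11% = 26%.
By sibling attribution (R3), Zara Osei is treated as also owning Callum Osei's interest in Summit Services GmbH, giving 13% + 52% = 65%.
Chain via Crosswind Capital LLC → Vantage Media Ltd (R2): 97% × 23% × 62% = 13.8322% of Wildmere Partners LP.
Chain via Meridian Industries Corp. → Redpoint Ventures LLC (R2): 26% × 28% × 11% = 0.8008% of Wildmere Partners LP.
Chain via Summit Services GmbH → Orion Textiles S.p.A. (R2): 65% × 63% × 14% = 5.733% of Wildmere Partners LP.
Direct interest in Wildmere Partners LP: 8%.
Aggregating (R1): 13.8322% + 0.8008% + 5.733% + 8% = 28.366%.

28.366%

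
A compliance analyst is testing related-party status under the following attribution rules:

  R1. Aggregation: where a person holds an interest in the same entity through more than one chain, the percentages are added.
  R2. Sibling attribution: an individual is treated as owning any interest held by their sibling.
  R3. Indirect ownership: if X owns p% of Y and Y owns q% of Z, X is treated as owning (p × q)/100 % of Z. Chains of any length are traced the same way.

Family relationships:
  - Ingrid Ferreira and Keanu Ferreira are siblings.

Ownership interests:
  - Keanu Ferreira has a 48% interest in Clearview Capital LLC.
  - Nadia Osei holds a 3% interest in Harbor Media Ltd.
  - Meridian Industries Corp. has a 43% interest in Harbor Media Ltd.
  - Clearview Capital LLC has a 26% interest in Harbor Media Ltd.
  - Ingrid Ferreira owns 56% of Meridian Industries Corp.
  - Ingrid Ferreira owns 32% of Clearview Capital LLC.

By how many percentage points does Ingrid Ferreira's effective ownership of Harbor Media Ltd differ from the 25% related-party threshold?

19.88

By sibling attribution (R2), Ingrid Ferreira is treated as also owning Keanu Ferreira's interest in Clearview Capital LLC, giving 32% + 48% = 80%.
Chain via Clearview Capital LLC (R3): 80% × 26% = 20.8% of Harbor Media Ltd.
Chain via Meridian Industries Corp. (R3): 56% × 43% = 24.08% of Harbor Media Ltd.
Aggregating (R1): 20.8% + 24.08% = 44.88%.
44.88% exceeds the 25% threshold by 19.88 percentage points.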